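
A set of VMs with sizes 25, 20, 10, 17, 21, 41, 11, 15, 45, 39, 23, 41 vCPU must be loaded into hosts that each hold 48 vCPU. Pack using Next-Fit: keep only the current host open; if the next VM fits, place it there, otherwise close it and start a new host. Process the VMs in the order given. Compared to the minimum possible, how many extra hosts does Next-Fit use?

Next-Fit: [25,20] [10,17,21] [41] [11,15] [45] [39] [23] [41] → 8 hosts.
Total size 308 vCPU; any packing needs at least ⌈308/48⌉ = 7 hosts.
An optimal packing achieves that bound: [45] [41] [41] [39] [25,23] [21,17,10] [20,15,11] → 7 hosts.
Excess: 8 − 7 = 1.

1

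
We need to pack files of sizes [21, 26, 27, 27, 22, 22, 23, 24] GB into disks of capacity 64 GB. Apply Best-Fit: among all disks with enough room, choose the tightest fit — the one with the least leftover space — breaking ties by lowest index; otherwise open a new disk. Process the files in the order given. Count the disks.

disk 1: place 21 GB, 43 GB left
disk 1: place 26 GB, 17 GB left
disk 2: place 27 GB, 37 GB left
disk 2: place 27 GB, 10 GB left
disk 3: place 22 GB, 42 GB left
disk 3: place 22 GB, 20 GB left
disk 4: place 23 GB, 41 GB left
disk 4: place 24 GB, 17 GB left

4 disks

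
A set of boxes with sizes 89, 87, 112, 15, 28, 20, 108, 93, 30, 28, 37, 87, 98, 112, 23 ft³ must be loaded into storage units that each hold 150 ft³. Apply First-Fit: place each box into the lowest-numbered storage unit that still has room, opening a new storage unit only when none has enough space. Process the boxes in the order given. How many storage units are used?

8 storage units

storage unit 1: place 89 ft³, 61 ft³ left
storage unit 2: place 87 ft³, 63 ft³ left
storage unit 3: place 112 ft³, 38 ft³ left
storage unit 1: place 15 ft³, 46 ft³ left
storage unit 1: place 28 ft³, 18 ft³ left
storage unit 2: place 20 ft³, 43 ft³ left
storage unit 4: place 108 ft³, 42 ft³ left
storage unit 5: place 93 ft³, 57 ft³ left
storage unit 2: place 30 ft³, 13 ft³ left
storage unit 3: place 28 ft³, 10 ft³ left
storage unit 4: place 37 ft³, 5 ft³ left
storage unit 6: place 87 ft³, 63 ft³ left
storage unit 7: place 98 ft³, 52 ft³ left
storage unit 8: place 112 ft³, 38 ft³ left
storage unit 5: place 23 ft³, 34 ft³ left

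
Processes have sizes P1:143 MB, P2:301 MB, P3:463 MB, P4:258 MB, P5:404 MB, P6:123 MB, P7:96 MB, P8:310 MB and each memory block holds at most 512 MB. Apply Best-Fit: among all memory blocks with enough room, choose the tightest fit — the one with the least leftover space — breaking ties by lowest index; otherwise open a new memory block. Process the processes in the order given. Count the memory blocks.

5

Put P1 (143 MB) in memory block 1; 369 MB remain.
Put P2 (301 MB) in memory block 1; 68 MB remain.
Put P3 (463 MB) in memory block 2; 49 MB remain.
Put P4 (258 MB) in memory block 3; 254 MB remain.
Put P5 (404 MB) in memory block 4; 108 MB remain.
Put P6 (123 MB) in memory block 3; 131 MB remain.
Put P7 (96 MB) in memory block 4; 12 MB remain.
Put P8 (310 MB) in memory block 5; 202 MB remain.
Final memory blocks: [143,301] [463] [258,123] [404,96] [310].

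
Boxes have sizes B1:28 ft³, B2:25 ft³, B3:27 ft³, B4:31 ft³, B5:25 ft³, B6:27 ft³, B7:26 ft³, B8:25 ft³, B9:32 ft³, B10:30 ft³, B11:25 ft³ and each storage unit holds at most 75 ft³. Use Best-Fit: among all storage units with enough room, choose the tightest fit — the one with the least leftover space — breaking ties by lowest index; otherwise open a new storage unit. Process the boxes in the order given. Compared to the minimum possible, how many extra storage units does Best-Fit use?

1

Best-Fit: [28,25] [27,31] [25,27] [26,25] [32,30] [25] → 6 storage units.
Total size 301 ft³; any packing needs at least ⌈301/75⌉ = 5 storage units.
An optimal packing achieves that bound: [32,31] [30,28] [27,27] [26,25] [25,25,25] → 5 storage units.
Excess: 6 − 5 = 1.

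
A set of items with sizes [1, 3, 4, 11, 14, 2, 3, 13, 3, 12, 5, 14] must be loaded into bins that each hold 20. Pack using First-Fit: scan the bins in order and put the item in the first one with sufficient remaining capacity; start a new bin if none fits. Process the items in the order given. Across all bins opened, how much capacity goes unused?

bin 1: place 1, 19 left
bin 1: place 3, 16 left
bin 1: place 4, 12 left
bin 1: place 11, 1 left
bin 2: place 14, 6 left
bin 2: place 2, 4 left
bin 2: place 3, 1 left
bin 3: place 13, 7 left
bin 3: place 3, 4 left
bin 4: place 12, 8 left
bin 4: place 5, 3 left
bin 5: place 14, 6 left
5 bins × 20 = 100; used 85; unused 15.

15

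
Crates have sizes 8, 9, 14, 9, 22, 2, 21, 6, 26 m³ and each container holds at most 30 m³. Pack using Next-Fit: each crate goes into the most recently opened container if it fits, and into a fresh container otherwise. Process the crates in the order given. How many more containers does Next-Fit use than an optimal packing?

1

Next-Fit: [8,9] [14,9] [22,2] [21,6] [26] → 5 containers.
Total size 117 m³; any packing needs at least ⌈117/30⌉ = 4 containers.
An optimal packing achieves that bound: [26,2] [22,8] [21,9] [14,9,6] → 4 containers.
Excess: 5 − 4 = 1.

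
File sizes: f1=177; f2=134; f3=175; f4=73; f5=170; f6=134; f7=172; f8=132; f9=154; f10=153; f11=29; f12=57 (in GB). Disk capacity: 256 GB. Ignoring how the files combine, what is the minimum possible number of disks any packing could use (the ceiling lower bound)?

7 disks

Total size = 177 + 134 + 175 + 73 + 170 + 134 + 172 + 132 + 154 + 153 + 29 + 57 = 1560 GB.
⌈1560 / 256⌉ = 7.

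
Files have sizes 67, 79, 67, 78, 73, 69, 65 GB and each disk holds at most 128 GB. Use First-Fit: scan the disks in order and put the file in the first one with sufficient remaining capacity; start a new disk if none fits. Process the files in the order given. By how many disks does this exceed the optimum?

First-Fit: [67] [79] [67] [78] [73] [69] [65] → 7 disks.
7 files exceed 64 GB (half the capacity), and no two of those can share a disk, so at least 7 disks are needed.
So 7 is already optimal.

0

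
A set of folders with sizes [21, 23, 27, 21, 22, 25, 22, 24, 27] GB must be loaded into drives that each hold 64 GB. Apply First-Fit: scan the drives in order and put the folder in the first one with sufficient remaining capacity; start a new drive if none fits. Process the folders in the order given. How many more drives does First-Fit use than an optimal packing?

First-Fit: [21,23] [27,21] [22,25] [22,24] [27] → 5 drives.
Total size 212 GB; any packing needs at least ⌈212/64⌉ = 4 drives.
An optimal packing achieves that bound: [27,27] [25,24] [23,22] [22,21,21] → 4 drives.
Excess: 5 − 4 = 1.

1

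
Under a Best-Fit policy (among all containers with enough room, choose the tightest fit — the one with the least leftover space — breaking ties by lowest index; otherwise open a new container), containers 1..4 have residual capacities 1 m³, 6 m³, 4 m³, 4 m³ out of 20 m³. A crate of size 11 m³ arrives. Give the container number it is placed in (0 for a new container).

No container has ≥ 11 m³ free, so a new container is opened.

0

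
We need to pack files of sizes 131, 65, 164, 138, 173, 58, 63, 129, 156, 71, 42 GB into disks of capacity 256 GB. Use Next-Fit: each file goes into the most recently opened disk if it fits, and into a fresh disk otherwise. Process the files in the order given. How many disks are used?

7 disks

Put 131 GB in disk 1; 125 GB remain.
Put 65 GB in disk 1; 60 GB remain.
Put 164 GB in disk 2; 92 GB remain.
Put 138 GB in disk 3; 118 GB remain.
Put 173 GB in disk 4; 83 GB remain.
Put 58 GB in disk 4; 25 GB remain.
Put 63 GB in disk 5; 193 GB remain.
Put 129 GB in disk 5; 64 GB remain.
Put 156 GB in disk 6; 100 GB remain.
Put 71 GB in disk 6; 29 GB remain.
Put 42 GB in disk 7; 214 GB remain.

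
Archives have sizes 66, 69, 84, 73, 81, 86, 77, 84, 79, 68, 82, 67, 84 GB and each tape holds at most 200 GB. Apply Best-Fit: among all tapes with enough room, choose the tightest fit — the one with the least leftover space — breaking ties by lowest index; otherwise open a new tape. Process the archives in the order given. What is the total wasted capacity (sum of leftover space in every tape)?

400

tape 1: place 66 GB, 134 GB left
tape 1: place 69 GB, 65 GB left
tape 2: place 84 GB, 116 GB left
tape 2: place 73 GB, 43 GB left
tape 3: place 81 GB, 119 GB left
tape 3: place 86 GB, 33 GB left
tape 4: place 77 GB, 123 GB left
tape 4: place 84 GB, 39 GB left
tape 5: place 79 GB, 121 GB left
tape 5: place 68 GB, 53 GB left
tape 6: place 82 GB, 118 GB left
tape 6: place 67 GB, 51 GB left
tape 7: place 84 GB, 116 GB left
7 tapes × 200 GB = 1400 GB; used 1000 GB; unused 400 GB.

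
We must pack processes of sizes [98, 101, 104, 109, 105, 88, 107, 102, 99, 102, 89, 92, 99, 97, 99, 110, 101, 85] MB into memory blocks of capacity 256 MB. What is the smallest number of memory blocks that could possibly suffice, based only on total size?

7 memory blocks

Total size = 98 + 101 + 104 + 109 + 105 + 88 + 107 + 102 + 99 + 102 + 89 + 92 + 99 + 97 + 99 + 110 + 101 + 85 = 1787 MB.
⌈1787 / 256⌉ = 7.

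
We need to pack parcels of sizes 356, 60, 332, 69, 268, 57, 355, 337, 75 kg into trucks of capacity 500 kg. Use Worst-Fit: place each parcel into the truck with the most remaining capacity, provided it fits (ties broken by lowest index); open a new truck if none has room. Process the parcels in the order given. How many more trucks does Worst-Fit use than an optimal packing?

0

Worst-Fit: [356,60] [332,69] [268,57,75] [355] [337] → 5 trucks.
5 parcels exceed 250 kg (half the capacity), and no two of those can share a truck, so at least 5 trucks are needed.
So 5 is already optimal.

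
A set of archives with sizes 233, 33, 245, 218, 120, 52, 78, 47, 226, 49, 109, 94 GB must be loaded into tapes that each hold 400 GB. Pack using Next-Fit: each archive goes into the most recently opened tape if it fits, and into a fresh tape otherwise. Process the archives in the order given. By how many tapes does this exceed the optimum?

Next-Fit: [233,33] [245] [218,120,52] [78,47,226,49] [109,94] → 5 tapes.
Total size 1504 GB; any packing needs at least ⌈1504/400⌉ = 4 tapes.
An optimal packing achieves that bound: [245,120,33] [233,109,52] [226,94,78] [218,49,47] → 4 tapes.
Excess: 5 − 4 = 1.

1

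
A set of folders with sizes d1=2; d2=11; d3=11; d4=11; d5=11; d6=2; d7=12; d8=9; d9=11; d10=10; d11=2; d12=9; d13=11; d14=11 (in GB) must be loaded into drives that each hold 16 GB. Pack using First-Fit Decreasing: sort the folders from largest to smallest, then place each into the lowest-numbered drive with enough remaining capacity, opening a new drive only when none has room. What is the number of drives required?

Sorted descending: 12, 11, 11, 11, 11, 11, 11, 11, 10, 9, 9, 2, 2, 2.
drive 1: place 12 GB, 4 GB left
drive 2: place 11 GB, 5 GB left
drive 3: place 11 GB, 5 GB left
drive 4: place 11 GB, 5 GB left
drive 5: place 11 GB, 5 GB left
drive 6: place 11 GB, 5 GB left
drive 7: place 11 GB, 5 GB left
drive 8: place 11 GB, 5 GB left
drive 9: place 10 GB, 6 GB left
drive 10: place 9 GB, 7 GB left
drive 11: place 9 GB, 7 GB left
drive 1: place 2 GB, 2 GB left
drive 1: place 2 GB, 0 GB left
drive 2: place 2 GB, 3 GB left

11 drives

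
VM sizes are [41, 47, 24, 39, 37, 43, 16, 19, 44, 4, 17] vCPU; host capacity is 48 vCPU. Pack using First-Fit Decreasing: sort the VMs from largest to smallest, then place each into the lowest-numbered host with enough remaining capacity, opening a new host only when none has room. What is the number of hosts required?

Sorted descending: 47, 44, 43, 41, 39, 37, 24, 19, 17, 16, 4.
47 vCPU → host 1 (remaining 1 vCPU)
44 vCPU → host 2 (remaining 4 vCPU)
43 vCPU → host 3 (remaining 5 vCPU)
41 vCPU → host 4 (remaining 7 vCPU)
39 vCPU → host 5 (remaining 9 vCPU)
37 vCPU → host 6 (remaining 11 vCPU)
24 vCPU → host 7 (remaining 24 vCPU)
19 vCPU → host 7 (remaining 5 vCPU)
17 vCPU → host 8 (remaining 31 vCPU)
16 vCPU → host 8 (remaining 15 vCPU)
4 vCPU → host 2 (remaining 0 vCPU)
Final hosts: [47] [44,4] [43] [41] [39] [37] [24,19] [17,16].

8 hosts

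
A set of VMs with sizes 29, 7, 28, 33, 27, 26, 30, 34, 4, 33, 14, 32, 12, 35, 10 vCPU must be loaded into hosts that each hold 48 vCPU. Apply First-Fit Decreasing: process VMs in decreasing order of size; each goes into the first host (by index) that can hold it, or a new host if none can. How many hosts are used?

Sorted descending: 35, 34, 33, 33, 32, 30, 29, 28, 27, 26, 14, 12, 10, 7, 4.
35 vCPU → host 1 (remaining 13 vCPU)
34 vCPU → host 2 (remaining 14 vCPU)
33 vCPU → host 3 (remaining 15 vCPU)
33 vCPU → host 4 (remaining 15 vCPU)
32 vCPU → host 5 (remaining 16 vCPU)
30 vCPU → host 6 (remaining 18 vCPU)
29 vCPU → host 7 (remaining 19 vCPU)
28 vCPU → host 8 (remaining 20 vCPU)
27 vCPU → host 9 (remaining 21 vCPU)
26 vCPU → host 10 (remaining 22 vCPU)
14 vCPU → host 2 (remaining 0 vCPU)
12 vCPU → host 1 (remaining 1 vCPU)
10 vCPU → host 3 (remaining 5 vCPU)
7 vCPU → host 4 (remaining 8 vCPU)
4 vCPU → host 3 (remaining 1 vCPU)

10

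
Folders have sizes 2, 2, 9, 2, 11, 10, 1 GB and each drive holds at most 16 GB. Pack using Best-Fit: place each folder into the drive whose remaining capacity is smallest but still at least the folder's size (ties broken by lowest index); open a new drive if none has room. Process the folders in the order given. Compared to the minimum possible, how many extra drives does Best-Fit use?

Best-Fit: [2,2,9,2,1] [11] [10] → 3 drives.
Total size 37 GB; any packing needs at least ⌈37/16⌉ = 3 drives.
So 3 is already optimal.

0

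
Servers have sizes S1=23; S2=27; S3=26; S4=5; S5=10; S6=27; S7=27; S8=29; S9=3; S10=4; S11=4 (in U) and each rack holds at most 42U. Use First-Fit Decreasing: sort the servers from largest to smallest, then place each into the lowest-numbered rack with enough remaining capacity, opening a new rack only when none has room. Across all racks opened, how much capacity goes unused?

67

Sorted descending: 29, 27, 27, 27, 26, 23, 10, 5, 4, 4, 3.
29U → rack 1 (remaining 13U)
27U → rack 2 (remaining 15U)
27U → rack 3 (remaining 15U)
27U → rack 4 (remaining 15U)
26U → rack 5 (remaining 16U)
23U → rack 6 (remaining 19U)
10U → rack 1 (remaining 3U)
5U → rack 2 (remaining 10U)
4U → rack 2 (remaining 6U)
4U → rack 2 (remaining 2U)
3U → rack 1 (remaining 0U)
6 racks × 42U = 252U; used 185U; unused 67U.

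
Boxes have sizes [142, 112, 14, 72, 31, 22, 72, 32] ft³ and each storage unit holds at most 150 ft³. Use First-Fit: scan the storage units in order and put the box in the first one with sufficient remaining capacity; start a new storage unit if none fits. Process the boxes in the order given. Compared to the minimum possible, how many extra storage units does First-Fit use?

First-Fit: [142] [112,14,22] [72,31,32] [72] → 4 storage units.
Total size 497 ft³; any packing needs at least ⌈497/150⌉ = 4 storage units.
So 4 is already optimal.

0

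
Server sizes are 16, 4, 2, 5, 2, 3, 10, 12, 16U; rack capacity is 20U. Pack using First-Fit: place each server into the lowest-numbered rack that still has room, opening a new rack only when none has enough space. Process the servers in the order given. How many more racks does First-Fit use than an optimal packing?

First-Fit: [16,4] [2,5,2,3] [10] [12] [16] → 5 racks.
Total size 70U; any packing needs at least ⌈70/20⌉ = 4 racks.
An optimal packing achieves that bound: [16,4] [16,3] [12,5,2] [10,2] → 4 racks.
Excess: 5 − 4 = 1.

1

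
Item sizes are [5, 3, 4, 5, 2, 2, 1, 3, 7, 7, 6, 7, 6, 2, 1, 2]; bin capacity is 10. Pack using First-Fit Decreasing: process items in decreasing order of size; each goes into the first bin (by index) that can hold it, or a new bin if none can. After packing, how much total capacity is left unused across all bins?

Sorted descending: 7, 7, 7, 6, 6, 5, 5, 4, 3, 3, 2, 2, 2, 2, 1, 1.
7 → bin 1 (remaining 3)
7 → bin 2 (remaining 3)
7 → bin 3 (remaining 3)
6 → bin 4 (remaining 4)
6 → bin 5 (remaining 4)
5 → bin 6 (remaining 5)
5 → bin 6 (remaining 0)
4 → bin 4 (remaining 0)
3 → bin 1 (remaining 0)
3 → bin 2 (remaining 0)
2 → bin 3 (remaining 1)
2 → bin 5 (remaining 2)
2 → bin 5 (remaining 0)
2 → bin 7 (remaining 8)
1 → bin 3 (remaining 0)
1 → bin 7 (remaining 7)
7 bins × 10 = 70; used 63; unused 7.

7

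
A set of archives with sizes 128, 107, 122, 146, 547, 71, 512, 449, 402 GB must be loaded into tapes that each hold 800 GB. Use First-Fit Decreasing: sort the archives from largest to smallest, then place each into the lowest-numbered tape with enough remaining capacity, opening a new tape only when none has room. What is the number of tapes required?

4 tapes

Sorted descending: 547, 512, 449, 402, 146, 128, 122, 107, 71.
Put 547 GB in tape 1; 253 GB remain.
Put 512 GB in tape 2; 288 GB remain.
Put 449 GB in tape 3; 351 GB remain.
Put 402 GB in tape 4; 398 GB remain.
Put 146 GB in tape 1; 107 GB remain.
Put 128 GB in tape 2; 160 GB remain.
Put 122 GB in tape 2; 38 GB remain.
Put 107 GB in tape 1; 0 GB remain.
Put 71 GB in tape 3; 280 GB remain.
Final tapes: [547,146,107] [512,128,122] [449,71] [402].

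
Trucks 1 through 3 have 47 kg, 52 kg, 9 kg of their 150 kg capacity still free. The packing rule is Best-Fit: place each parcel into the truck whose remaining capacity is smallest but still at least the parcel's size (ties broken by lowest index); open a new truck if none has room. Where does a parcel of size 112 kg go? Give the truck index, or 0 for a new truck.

No truck has ≥ 112 kg free, so a new truck is opened.

0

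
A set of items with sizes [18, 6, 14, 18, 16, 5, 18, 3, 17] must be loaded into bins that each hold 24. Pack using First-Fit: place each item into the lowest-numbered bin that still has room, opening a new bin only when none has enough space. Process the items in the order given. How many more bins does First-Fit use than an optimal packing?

0

First-Fit: [18,6] [14,5,3] [18] [16] [18] [17] → 6 bins.
6 items exceed 12 (half the capacity), and no two of those can share a bin, so at least 6 bins are needed.
So 6 is already optimal.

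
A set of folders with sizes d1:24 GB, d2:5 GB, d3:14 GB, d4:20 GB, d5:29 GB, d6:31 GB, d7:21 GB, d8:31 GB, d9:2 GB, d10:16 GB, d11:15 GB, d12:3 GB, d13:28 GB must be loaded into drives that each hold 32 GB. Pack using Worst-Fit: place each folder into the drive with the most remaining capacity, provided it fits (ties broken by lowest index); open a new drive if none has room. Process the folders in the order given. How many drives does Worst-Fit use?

9

drive 1: place d1 (24 GB), 8 GB left
drive 1: place d2 (5 GB), 3 GB left
drive 2: place d3 (14 GB), 18 GB left
drive 3: place d4 (20 GB), 12 GB left
drive 4: place d5 (29 GB), 3 GB left
drive 5: place d6 (31 GB), 1 GB left
drive 6: place d7 (21 GB), 11 GB left
drive 7: place d8 (31 GB), 1 GB left
drive 2: place d9 (2 GB), 16 GB left
drive 2: place d10 (16 GB), 0 GB left
drive 8: place d11 (15 GB), 17 GB left
drive 8: place d12 (3 GB), 14 GB left
drive 9: place d13 (28 GB), 4 GB left
Final drives: [24,5] [14,2,16] [20] [29] [31] [21] [31] [15,3] [28].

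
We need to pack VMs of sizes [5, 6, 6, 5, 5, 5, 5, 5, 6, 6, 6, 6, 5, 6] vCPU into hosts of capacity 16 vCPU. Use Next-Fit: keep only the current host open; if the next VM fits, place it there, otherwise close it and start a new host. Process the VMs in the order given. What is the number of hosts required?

5 vCPU → host 1 (remaining 11 vCPU)
6 vCPU → host 1 (remaining 5 vCPU)
6 vCPU → host 2 (remaining 10 vCPU)
5 vCPU → host 2 (remaining 5 vCPU)
5 vCPU → host 2 (remaining 0 vCPU)
5 vCPU → host 3 (remaining 11 vCPU)
5 vCPU → host 3 (remaining 6 vCPU)
5 vCPU → host 3 (remaining 1 vCPU)
6 vCPU → host 4 (remaining 10 vCPU)
6 vCPU → host 4 (remaining 4 vCPU)
6 vCPU → host 5 (remaining 10 vCPU)
6 vCPU → host 5 (remaining 4 vCPU)
5 vCPU → host 6 (remaining 11 vCPU)
6 vCPU → host 6 (remaining 5 vCPU)
Final hosts: [5,6] [6,5,5] [5,5,5] [6,6] [6,6] [5,6].

6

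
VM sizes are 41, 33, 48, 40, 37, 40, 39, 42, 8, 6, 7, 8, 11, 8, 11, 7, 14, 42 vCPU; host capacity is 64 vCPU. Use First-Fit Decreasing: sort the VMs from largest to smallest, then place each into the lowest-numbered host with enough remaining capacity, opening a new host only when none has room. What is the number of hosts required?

9

Sorted descending: 48, 42, 42, 41, 40, 40, 39, 37, 33, 14, 11, 11, 8, 8, 8, 7, 7, 6.
host 1: place 48 vCPU, 16 vCPU left
host 2: place 42 vCPU, 22 vCPU left
host 3: place 42 vCPU, 22 vCPU left
host 4: place 41 vCPU, 23 vCPU left
host 5: place 40 vCPU, 24 vCPU left
host 6: place 40 vCPU, 24 vCPU left
host 7: place 39 vCPU, 25 vCPU left
host 8: place 37 vCPU, 27 vCPU left
host 9: place 33 vCPU, 31 vCPU left
host 1: place 14 vCPU, 2 vCPU left
host 2: place 11 vCPU, 11 vCPU left
host 2: place 11 vCPU, 0 vCPU left
host 3: place 8 vCPU, 14 vCPU left
host 3: place 8 vCPU, 6 vCPU left
host 4: place 8 vCPU, 15 vCPU left
host 4: place 7 vCPU, 8 vCPU left
host 4: place 7 vCPU, 1 vCPU left
host 3: place 6 vCPU, 0 vCPU left
Final hosts: [48,14] [42,11,11] [42,8,8,6] [41,8,7,7] [40] [40] [39] [37] [33].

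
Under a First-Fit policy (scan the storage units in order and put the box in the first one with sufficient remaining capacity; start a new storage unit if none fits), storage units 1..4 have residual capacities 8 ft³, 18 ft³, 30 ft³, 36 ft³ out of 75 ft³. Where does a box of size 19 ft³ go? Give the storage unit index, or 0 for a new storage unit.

3

Storage units with room: storage unit 3 (30 ft³), storage unit 4 (36 ft³).
The first with room is storage unit 3.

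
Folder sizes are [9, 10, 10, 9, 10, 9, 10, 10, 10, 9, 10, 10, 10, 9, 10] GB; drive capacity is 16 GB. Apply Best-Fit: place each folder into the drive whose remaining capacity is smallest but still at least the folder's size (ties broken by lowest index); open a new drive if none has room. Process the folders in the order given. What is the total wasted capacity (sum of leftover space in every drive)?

95

Put 9 GB in drive 1; 7 GB remain.
Put 10 GB in drive 2; 6 GB remain.
Put 10 GB in drive 3; 6 GB remain.
Put 9 GB in drive 4; 7 GB remain.
Put 10 GB in drive 5; 6 GB remain.
Put 9 GB in drive 6; 7 GB remain.
Put 10 GB in drive 7; 6 GB remain.
Put 10 GB in drive 8; 6 GB remain.
Put 10 GB in drive 9; 6 GB remain.
Put 9 GB in drive 10; 7 GB remain.
Put 10 GB in drive 11; 6 GB remain.
Put 10 GB in drive 12; 6 GB remain.
Put 10 GB in drive 13; 6 GB remain.
Put 9 GB in drive 14; 7 GB remain.
Put 10 GB in drive 15; 6 GB remain.
15 drives × 16 GB = 240 GB; used 145 GB; unused 95 GB.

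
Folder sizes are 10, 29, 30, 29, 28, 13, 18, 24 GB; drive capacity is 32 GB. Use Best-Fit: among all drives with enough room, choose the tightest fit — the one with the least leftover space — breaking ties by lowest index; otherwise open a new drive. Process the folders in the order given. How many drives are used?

Put 10 GB in drive 1; 22 GB remain.
Put 29 GB in drive 2; 3 GB remain.
Put 30 GB in drive 3; 2 GB remain.
Put 29 GB in drive 4; 3 GB remain.
Put 28 GB in drive 5; 4 GB remain.
Put 13 GB in drive 1; 9 GB remain.
Put 18 GB in drive 6; 14 GB remain.
Put 24 GB in drive 7; 8 GB remain.

7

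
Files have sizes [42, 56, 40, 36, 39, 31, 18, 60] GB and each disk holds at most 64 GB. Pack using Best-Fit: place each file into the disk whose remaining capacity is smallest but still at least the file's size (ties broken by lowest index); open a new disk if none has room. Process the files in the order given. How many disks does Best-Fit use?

7

disk 1: place 42 GB, 22 GB left
disk 2: place 56 GB, 8 GB left
disk 3: place 40 GB, 24 GB left
disk 4: place 36 GB, 28 GB left
disk 5: place 39 GB, 25 GB left
disk 6: place 31 GB, 33 GB left
disk 1: place 18 GB, 4 GB left
disk 7: place 60 GB, 4 GB left
Final disks: [42,18] [56] [40] [36] [39] [31] [60].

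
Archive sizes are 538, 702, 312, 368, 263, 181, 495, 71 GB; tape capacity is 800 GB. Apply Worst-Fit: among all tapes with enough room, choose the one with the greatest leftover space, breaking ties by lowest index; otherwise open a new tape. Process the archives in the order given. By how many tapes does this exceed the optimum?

Worst-Fit: [538] [702] [312,368] [263,181,71] [495] → 5 tapes.
Total size 2930 GB; any packing needs at least ⌈2930/800⌉ = 4 tapes.
An optimal packing achieves that bound: [702,71] [538,181] [495,263] [368,312] → 4 tapes.
Excess: 5 − 4 = 1.

1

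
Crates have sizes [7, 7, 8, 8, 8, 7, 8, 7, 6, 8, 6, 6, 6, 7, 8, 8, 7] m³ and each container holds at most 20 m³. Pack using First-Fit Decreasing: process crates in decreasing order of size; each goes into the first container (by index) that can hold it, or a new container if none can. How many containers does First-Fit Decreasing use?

Sorted descending: 8, 8, 8, 8, 8, 8, 8, 7, 7, 7, 7, 7, 7, 6, 6, 6, 6.
Put 8 m³ in container 1; 12 m³ remain.
Put 8 m³ in container 1; 4 m³ remain.
Put 8 m³ in container 2; 12 m³ remain.
Put 8 m³ in container 2; 4 m³ remain.
Put 8 m³ in container 3; 12 m³ remain.
Put 8 m³ in container 3; 4 m³ remain.
Put 8 m³ in container 4; 12 m³ remain.
Put 7 m³ in container 4; 5 m³ remain.
Put 7 m³ in container 5; 13 m³ remain.
Put 7 m³ in container 5; 6 m³ remain.
Put 7 m³ in container 6; 13 m³ remain.
Put 7 m³ in container 6; 6 m³ remain.
Put 7 m³ in container 7; 13 m³ remain.
Put 6 m³ in container 5; 0 m³ remain.
Put 6 m³ in container 6; 0 m³ remain.
Put 6 m³ in container 7; 7 m³ remain.
Put 6 m³ in container 7; 1 m³ remain.

7 containers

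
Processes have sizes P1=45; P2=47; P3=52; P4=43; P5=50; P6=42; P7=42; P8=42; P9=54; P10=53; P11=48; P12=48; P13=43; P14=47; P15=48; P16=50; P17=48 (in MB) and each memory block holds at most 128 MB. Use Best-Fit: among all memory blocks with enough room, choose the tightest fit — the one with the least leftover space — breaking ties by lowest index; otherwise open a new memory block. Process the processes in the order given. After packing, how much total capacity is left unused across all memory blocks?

memory block 1: place P1 (45 MB), 83 MB left
memory block 1: place P2 (47 MB), 36 MB left
memory block 2: place P3 (52 MB), 76 MB left
memory block 2: place P4 (43 MB), 33 MB left
memory block 3: place P5 (50 MB), 78 MB left
memory block 3: place P6 (42 MB), 36 MB left
memory block 4: place P7 (42 MB), 86 MB left
memory block 4: place P8 (42 MB), 44 MB left
memory block 5: place P9 (54 MB), 74 MB left
memory block 5: place P10 (53 MB), 21 MB left
memory block 6: place P11 (48 MB), 80 MB left
memory block 6: place P12 (48 MB), 32 MB left
memory block 4: place P13 (43 MB), 1 MB left
memory block 7: place P14 (47 MB), 81 MB left
memory block 7: place P15 (48 MB), 33 MB left
memory block 8: place P16 (50 MB), 78 MB left
memory block 8: place P17 (48 MB), 30 MB left
8 memory blocks × 128 MB = 1024 MB; used 802 MB; unused 222 MB.

222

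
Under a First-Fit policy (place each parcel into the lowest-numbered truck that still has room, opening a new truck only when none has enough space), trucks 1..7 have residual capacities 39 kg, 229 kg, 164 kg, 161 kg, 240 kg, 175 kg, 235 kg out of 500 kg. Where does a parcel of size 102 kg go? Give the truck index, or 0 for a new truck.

2

Trucks with room: truck 2 (229 kg), truck 3 (164 kg), truck 4 (161 kg), truck 5 (240 kg), truck 6 (175 kg), truck 7 (235 kg).
The first with room is truck 2.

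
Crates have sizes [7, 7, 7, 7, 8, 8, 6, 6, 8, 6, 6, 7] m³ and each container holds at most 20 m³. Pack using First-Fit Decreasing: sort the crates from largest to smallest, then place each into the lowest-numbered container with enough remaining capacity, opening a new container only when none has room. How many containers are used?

Sorted descending: 8, 8, 8, 7, 7, 7, 7, 7, 6, 6, 6, 6.
Put 8 m³ in container 1; 12 m³ remain.
Put 8 m³ in container 1; 4 m³ remain.
Put 8 m³ in container 2; 12 m³ remain.
Put 7 m³ in container 2; 5 m³ remain.
Put 7 m³ in container 3; 13 m³ remain.
Put 7 m³ in container 3; 6 m³ remain.
Put 7 m³ in container 4; 13 m³ remain.
Put 7 m³ in container 4; 6 m³ remain.
Put 6 m³ in container 3; 0 m³ remain.
Put 6 m³ in container 4; 0 m³ remain.
Put 6 m³ in container 5; 14 m³ remain.
Put 6 m³ in container 5; 8 m³ remain.

5 containers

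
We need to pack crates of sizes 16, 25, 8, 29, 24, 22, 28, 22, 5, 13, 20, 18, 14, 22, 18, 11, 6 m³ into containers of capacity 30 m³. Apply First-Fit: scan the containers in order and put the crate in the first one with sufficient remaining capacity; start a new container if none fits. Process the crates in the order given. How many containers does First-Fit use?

16 m³ → container 1 (remaining 14 m³)
25 m³ → container 2 (remaining 5 m³)
8 m³ → container 1 (remaining 6 m³)
29 m³ → container 3 (remaining 1 m³)
24 m³ → container 4 (remaining 6 m³)
22 m³ → container 5 (remaining 8 m³)
28 m³ → container 6 (remaining 2 m³)
22 m³ → container 7 (remaining 8 m³)
5 m³ → container 1 (remaining 1 m³)
13 m³ → container 8 (remaining 17 m³)
20 m³ → container 9 (remaining 10 m³)
18 m³ → container 10 (remaining 12 m³)
14 m³ → container 8 (remaining 3 m³)
22 m³ → container 11 (remaining 8 m³)
18 m³ → container 12 (remaining 12 m³)
11 m³ → container 10 (remaining 1 m³)
6 m³ → container 4 (remaining 0 m³)
Final containers: [16,8,5] [25] [29] [24,6] [22] [28] [22] [13,14] [20] [18,11] [22] [18].

12 containers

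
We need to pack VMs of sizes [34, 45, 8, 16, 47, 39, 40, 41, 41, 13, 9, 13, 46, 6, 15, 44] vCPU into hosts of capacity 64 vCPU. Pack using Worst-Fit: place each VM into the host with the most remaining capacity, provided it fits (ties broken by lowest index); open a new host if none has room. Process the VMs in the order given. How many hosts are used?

9

host 1: place 34 vCPU, 30 vCPU left
host 2: place 45 vCPU, 19 vCPU left
host 1: place 8 vCPU, 22 vCPU left
host 1: place 16 vCPU, 6 vCPU left
host 3: place 47 vCPU, 17 vCPU left
host 4: place 39 vCPU, 25 vCPU left
host 5: place 40 vCPU, 24 vCPU left
host 6: place 41 vCPU, 23 vCPU left
host 7: place 41 vCPU, 23 vCPU left
host 4: place 13 vCPU, 12 vCPU left
host 5: place 9 vCPU, 15 vCPU left
host 6: place 13 vCPU, 10 vCPU left
host 8: place 46 vCPU, 18 vCPU left
host 7: place 6 vCPU, 17 vCPU left
host 2: place 15 vCPU, 4 vCPU left
host 9: place 44 vCPU, 20 vCPU left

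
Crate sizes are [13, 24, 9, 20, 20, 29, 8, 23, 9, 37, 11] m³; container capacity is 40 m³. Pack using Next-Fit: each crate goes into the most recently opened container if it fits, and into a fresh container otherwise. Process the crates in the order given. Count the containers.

container 1: place 13 m³, 27 m³ left
container 1: place 24 m³, 3 m³ left
container 2: place 9 m³, 31 m³ left
container 2: place 20 m³, 11 m³ left
container 3: place 20 m³, 20 m³ left
container 4: place 29 m³, 11 m³ left
container 4: place 8 m³, 3 m³ left
container 5: place 23 m³, 17 m³ left
container 5: place 9 m³, 8 m³ left
container 6: place 37 m³, 3 m³ left
container 7: place 11 m³, 29 m³ left
Final containers: [13,24] [9,20] [20] [29,8] [23,9] [37] [11].

7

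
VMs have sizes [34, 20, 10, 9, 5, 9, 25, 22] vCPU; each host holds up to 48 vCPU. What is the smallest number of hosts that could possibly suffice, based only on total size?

3 hosts

Total size = 34 + 20 + 10 + 9 + 5 + 9 + 25 + 22 = 134 vCPU.
⌈134 / 48⌉ = 3.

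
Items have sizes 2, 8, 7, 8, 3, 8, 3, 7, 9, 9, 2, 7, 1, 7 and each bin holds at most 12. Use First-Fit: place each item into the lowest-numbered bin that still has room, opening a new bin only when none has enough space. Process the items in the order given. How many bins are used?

9

bin 1: place 2, 10 left
bin 1: place 8, 2 left
bin 2: place 7, 5 left
bin 3: place 8, 4 left
bin 2: place 3, 2 left
bin 4: place 8, 4 left
bin 3: place 3, 1 left
bin 5: place 7, 5 left
bin 6: place 9, 3 left
bin 7: place 9, 3 left
bin 1: place 2, 0 left
bin 8: place 7, 5 left
bin 2: place 1, 1 left
bin 9: place 7, 5 left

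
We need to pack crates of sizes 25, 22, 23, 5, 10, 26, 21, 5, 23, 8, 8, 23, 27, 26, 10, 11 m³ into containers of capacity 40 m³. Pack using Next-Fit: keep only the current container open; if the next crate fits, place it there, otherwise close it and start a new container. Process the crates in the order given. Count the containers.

10

Put 25 m³ in container 1; 15 m³ remain.
Put 22 m³ in container 2; 18 m³ remain.
Put 23 m³ in container 3; 17 m³ remain.
Put 5 m³ in container 3; 12 m³ remain.
Put 10 m³ in container 3; 2 m³ remain.
Put 26 m³ in container 4; 14 m³ remain.
Put 21 m³ in container 5; 19 m³ remain.
Put 5 m³ in container 5; 14 m³ remain.
Put 23 m³ in container 6; 17 m³ remain.
Put 8 m³ in container 6; 9 m³ remain.
Put 8 m³ in container 6; 1 m³ remain.
Put 23 m³ in container 7; 17 m³ remain.
Put 27 m³ in container 8; 13 m³ remain.
Put 26 m³ in container 9; 14 m³ remain.
Put 10 m³ in container 9; 4 m³ remain.
Put 11 m³ in container 10; 29 m³ remain.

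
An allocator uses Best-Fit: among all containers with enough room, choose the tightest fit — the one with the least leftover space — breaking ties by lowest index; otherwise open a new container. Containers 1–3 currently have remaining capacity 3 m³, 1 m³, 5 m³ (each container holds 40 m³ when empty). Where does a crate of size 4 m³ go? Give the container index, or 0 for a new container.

Containers with room: container 3 (5 m³).
Tightest fit is container 3 with 5 m³ free.

3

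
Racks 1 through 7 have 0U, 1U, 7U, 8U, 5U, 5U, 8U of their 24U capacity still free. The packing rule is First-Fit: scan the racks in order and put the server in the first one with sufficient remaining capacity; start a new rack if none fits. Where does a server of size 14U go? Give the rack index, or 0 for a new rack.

0

No rack has ≥ 14U free, so a new rack is opened.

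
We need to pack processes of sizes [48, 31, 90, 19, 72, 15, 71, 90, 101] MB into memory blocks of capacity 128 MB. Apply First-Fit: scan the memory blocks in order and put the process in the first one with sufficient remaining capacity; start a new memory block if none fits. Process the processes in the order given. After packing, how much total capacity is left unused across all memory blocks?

Put 48 MB in memory block 1; 80 MB remain.
Put 31 MB in memory block 1; 49 MB remain.
Put 90 MB in memory block 2; 38 MB remain.
Put 19 MB in memory block 1; 30 MB remain.
Put 72 MB in memory block 3; 56 MB remain.
Put 15 MB in memory block 1; 15 MB remain.
Put 71 MB in memory block 4; 57 MB remain.
Put 90 MB in memory block 5; 38 MB remain.
Put 101 MB in memory block 6; 27 MB remain.
6 memory blocks × 128 MB = 768 MB; used 537 MB; unused 231 MB.

231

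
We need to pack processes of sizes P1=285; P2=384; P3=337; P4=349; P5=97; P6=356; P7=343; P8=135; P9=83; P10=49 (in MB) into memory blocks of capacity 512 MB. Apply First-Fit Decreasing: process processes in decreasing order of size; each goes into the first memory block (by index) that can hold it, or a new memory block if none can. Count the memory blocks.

Sorted descending: 384, 356, 349, 343, 337, 285, 135, 97, 83, 49.
memory block 1: place 384 MB, 128 MB left
memory block 2: place 356 MB, 156 MB left
memory block 3: place 349 MB, 163 MB left
memory block 4: place 343 MB, 169 MB left
memory block 5: place 337 MB, 175 MB left
memory block 6: place 285 MB, 227 MB left
memory block 2: place 135 MB, 21 MB left
memory block 1: place 97 MB, 31 MB left
memory block 3: place 83 MB, 80 MB left
memory block 3: place 49 MB, 31 MB left
Final memory blocks: [384,97] [356,135] [349,83,49] [343] [337] [285].

6 memory blocks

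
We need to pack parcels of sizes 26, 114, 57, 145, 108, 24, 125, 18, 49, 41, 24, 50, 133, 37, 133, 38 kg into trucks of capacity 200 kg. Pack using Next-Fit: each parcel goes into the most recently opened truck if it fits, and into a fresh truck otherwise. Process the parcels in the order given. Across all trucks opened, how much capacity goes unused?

26 kg → truck 1 (remaining 174 kg)
114 kg → truck 1 (remaining 60 kg)
57 kg → truck 1 (remaining 3 kg)
145 kg → truck 2 (remaining 55 kg)
108 kg → truck 3 (remaining 92 kg)
24 kg → truck 3 (remaining 68 kg)
125 kg → truck 4 (remaining 75 kg)
18 kg → truck 4 (remaining 57 kg)
49 kg → truck 4 (remaining 8 kg)
41 kg → truck 5 (remaining 159 kg)
24 kg → truck 5 (remaining 135 kg)
50 kg → truck 5 (remaining 85 kg)
133 kg → truck 6 (remaining 67 kg)
37 kg → truck 6 (remaining 30 kg)
133 kg → truck 7 (remaining 67 kg)
38 kg → truck 7 (remaining 29 kg)
7 trucks × 200 kg = 1400 kg; used 1122 kg; unused 278 kg.

278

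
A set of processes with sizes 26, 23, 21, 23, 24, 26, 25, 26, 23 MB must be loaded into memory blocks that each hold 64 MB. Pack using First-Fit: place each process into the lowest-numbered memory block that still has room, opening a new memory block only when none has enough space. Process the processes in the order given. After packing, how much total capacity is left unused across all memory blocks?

103

memory block 1: place 26 MB, 38 MB left
memory block 1: place 23 MB, 15 MB left
memory block 2: place 21 MB, 43 MB left
memory block 2: place 23 MB, 20 MB left
memory block 3: place 24 MB, 40 MB left
memory block 3: place 26 MB, 14 MB left
memory block 4: place 25 MB, 39 MB left
memory block 4: place 26 MB, 13 MB left
memory block 5: place 23 MB, 41 MB left
5 memory blocks × 64 MB = 320 MB; used 217 MB; unused 103 MB.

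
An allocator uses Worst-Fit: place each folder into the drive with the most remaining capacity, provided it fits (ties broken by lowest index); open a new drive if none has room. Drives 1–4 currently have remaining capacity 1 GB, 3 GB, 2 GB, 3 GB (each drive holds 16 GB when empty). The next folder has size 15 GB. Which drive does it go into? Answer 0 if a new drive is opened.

No drive has ≥ 15 GB free, so a new drive is opened.

0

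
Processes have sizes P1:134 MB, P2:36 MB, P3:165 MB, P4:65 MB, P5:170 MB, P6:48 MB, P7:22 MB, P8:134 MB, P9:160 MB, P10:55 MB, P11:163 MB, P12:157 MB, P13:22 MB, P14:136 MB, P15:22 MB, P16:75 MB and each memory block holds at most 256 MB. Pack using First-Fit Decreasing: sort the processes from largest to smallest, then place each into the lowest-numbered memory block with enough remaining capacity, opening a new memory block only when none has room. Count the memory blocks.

Sorted descending: 170, 165, 163, 160, 157, 136, 134, 134, 75, 65, 55, 48, 36, 22, 22, 22.
170 MB → memory block 1 (remaining 86 MB)
165 MB → memory block 2 (remaining 91 MB)
163 MB → memory block 3 (remaining 93 MB)
160 MB → memory block 4 (remaining 96 MB)
157 MB → memory block 5 (remaining 99 MB)
136 MB → memory block 6 (remaining 120 MB)
134 MB → memory block 7 (remaining 122 MB)
134 MB → memory block 8 (remaining 122 MB)
75 MB → memory block 1 (remaining 11 MB)
65 MB → memory block 2 (remaining 26 MB)
55 MB → memory block 3 (remaining 38 MB)
48 MB → memory block 4 (remaining 48 MB)
36 MB → memory block 3 (remaining 2 MB)
22 MB → memory block 2 (remaining 4 MB)
22 MB → memory block 4 (remaining 26 MB)
22 MB → memory block 4 (remaining 4 MB)

8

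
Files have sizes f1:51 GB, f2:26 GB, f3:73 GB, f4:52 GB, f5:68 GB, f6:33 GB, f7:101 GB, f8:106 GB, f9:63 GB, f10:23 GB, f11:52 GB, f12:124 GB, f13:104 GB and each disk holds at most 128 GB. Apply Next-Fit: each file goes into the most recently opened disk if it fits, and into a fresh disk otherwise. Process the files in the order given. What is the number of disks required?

9

disk 1: place f1 (51 GB), 77 GB left
disk 1: place f2 (26 GB), 51 GB left
disk 2: place f3 (73 GB), 55 GB left
disk 2: place f4 (52 GB), 3 GB left
disk 3: place f5 (68 GB), 60 GB left
disk 3: place f6 (33 GB), 27 GB left
disk 4: place f7 (101 GB), 27 GB left
disk 5: place f8 (106 GB), 22 GB left
disk 6: place f9 (63 GB), 65 GB left
disk 6: place f10 (23 GB), 42 GB left
disk 7: place f11 (52 GB), 76 GB left
disk 8: place f12 (124 GB), 4 GB left
disk 9: place f13 (104 GB), 24 GB left
Final disks: [51,26] [73,52] [68,33] [101] [106] [63,23] [52] [124] [104].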